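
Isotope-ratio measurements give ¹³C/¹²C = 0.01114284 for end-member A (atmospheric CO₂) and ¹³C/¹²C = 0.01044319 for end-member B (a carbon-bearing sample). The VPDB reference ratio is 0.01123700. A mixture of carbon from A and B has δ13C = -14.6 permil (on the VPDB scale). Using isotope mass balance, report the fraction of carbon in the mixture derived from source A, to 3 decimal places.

δ_A = (0.01114284/0.01123700 − 1)×1000 = (0.991621 − 1)×1000 = -8.379 permil
δ_B = (0.01044319/0.01123700 − 1)×1000 = (0.929357 − 1)×1000 = -70.643 permil
f_A = (δ_mix − δ_B)/(δ_A − δ_B) = (-14.6 − (-70.643))/(-8.379 − (-70.643))
f_A = 56.043 / 62.263 = 0.9001

0.900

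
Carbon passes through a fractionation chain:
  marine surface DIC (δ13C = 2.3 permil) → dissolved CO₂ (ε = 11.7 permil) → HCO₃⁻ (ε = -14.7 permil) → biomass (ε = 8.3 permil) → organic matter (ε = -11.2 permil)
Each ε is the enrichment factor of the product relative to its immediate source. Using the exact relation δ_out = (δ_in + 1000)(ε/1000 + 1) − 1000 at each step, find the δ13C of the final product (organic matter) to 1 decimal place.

-3.9 permil

step 1: δ = (2.30 + 1000)·(11.7/1000 + 1) − 1000 = 14.03 permil
step 2: δ = (14.03 + 1000)·(-14.7/1000 + 1) − 1000 = -0.88 permil
step 3: δ = (-0.88 + 1000)·(8.3/1000 + 1) − 1000 = 7.41 permil
step 4: δ = (7.41 + 1000)·(-11.2/1000 + 1) − 1000 = -3.87 permil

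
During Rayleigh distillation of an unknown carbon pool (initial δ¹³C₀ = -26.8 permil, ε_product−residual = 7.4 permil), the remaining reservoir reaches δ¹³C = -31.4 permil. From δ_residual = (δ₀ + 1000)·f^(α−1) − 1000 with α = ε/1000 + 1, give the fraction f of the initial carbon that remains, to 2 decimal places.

α − 1 = ε/1000 = 0.0074
(δ_res + 1000)/(δ₀ + 1000) = (-31.4 + 1000)/(-26.8 + 1000) = 968.6/973.2 = 0.995273
f = 0.995273^(1/0.0074) = exp(ln(0.995273)/0.0074) = exp(-0.00474/0.0074)
f = exp(-0.6403) = 0.5272

0.53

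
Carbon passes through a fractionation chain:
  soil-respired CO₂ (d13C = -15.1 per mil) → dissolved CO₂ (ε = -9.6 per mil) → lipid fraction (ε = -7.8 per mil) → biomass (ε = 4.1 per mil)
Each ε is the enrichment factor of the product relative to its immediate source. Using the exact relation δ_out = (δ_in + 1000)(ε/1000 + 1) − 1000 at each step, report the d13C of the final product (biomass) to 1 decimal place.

-28.2 per mil

step 1: δ = (-15.10 + 1000)·(-9.6/1000 + 1) − 1000 = -24.56 per mil
step 2: δ = (-24.56 + 1000)·(-7.8/1000 + 1) − 1000 = -32.16 per mil
step 3: δ = (-32.16 + 1000)·(4.1/1000 + 1) − 1000 = -28.20 per mil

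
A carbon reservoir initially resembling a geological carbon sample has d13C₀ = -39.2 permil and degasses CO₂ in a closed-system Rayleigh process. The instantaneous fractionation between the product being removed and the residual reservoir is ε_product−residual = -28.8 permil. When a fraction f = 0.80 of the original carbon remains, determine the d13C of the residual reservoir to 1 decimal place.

Rayleigh residual: δ_res = (δ₀ + 1000)·f^(α−1) − 1000
α = ε/1000 + 1 = 0.97120, so α − 1 = -0.02880
f^(α−1) = 0.80^(-0.02880) = 1.006447
δ_res = (-39.2 + 1000) × 1.006447 − 1000 = 966.994 − 1000 = -33.01 permil

-33.0 permil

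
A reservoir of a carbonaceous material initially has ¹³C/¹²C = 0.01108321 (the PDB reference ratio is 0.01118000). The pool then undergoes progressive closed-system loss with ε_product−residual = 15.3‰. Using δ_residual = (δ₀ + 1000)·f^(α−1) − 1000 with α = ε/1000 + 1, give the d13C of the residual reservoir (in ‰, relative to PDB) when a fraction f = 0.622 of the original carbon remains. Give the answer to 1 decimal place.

-15.8‰

δ₀ = (0.01108321/0.01118000 − 1)×1000 = (0.991343 − 1)×1000 = -8.657‰
α − 1 = ε/1000 = 0.0153
f^(α−1) = 0.622^(0.0153) = 0.992762
δ_res = (-8.657 + 1000) × 0.992762 − 1000 = 984.167 − 1000 = -15.83‰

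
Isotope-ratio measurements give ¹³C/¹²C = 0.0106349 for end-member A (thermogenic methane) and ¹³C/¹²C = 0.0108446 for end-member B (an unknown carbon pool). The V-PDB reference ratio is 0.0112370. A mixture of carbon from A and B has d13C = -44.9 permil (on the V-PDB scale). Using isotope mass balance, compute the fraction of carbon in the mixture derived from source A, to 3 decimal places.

0.535

δ_A = (0.0106349/0.0112370 − 1)×1000 = (0.946418 − 1)×1000 = -53.582 permil
δ_B = (0.0108446/0.0112370 − 1)×1000 = (0.965080 − 1)×1000 = -34.920 permil
f_A = (δ_mix − δ_B)/(δ_A − δ_B) = (-44.9 − (-34.920))/(-53.582 − (-34.920))
f_A = -9.980 / -18.662 = 0.5348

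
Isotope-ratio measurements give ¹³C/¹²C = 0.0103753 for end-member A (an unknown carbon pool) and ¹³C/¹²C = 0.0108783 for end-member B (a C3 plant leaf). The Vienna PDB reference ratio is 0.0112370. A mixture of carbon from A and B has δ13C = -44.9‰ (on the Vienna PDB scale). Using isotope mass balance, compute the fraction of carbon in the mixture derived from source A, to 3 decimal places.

δ_A = (0.0103753/0.0112370 − 1)×1000 = (0.923316 − 1)×1000 = -76.684‰
δ_B = (0.0108783/0.0112370 − 1)×1000 = (0.968079 − 1)×1000 = -31.921‰
f_A = (δ_mix − δ_B)/(δ_A − δ_B) = (-44.9 − (-31.921))/(-76.684 − (-31.921))
f_A = -12.979 / -44.763 = 0.2899

0.290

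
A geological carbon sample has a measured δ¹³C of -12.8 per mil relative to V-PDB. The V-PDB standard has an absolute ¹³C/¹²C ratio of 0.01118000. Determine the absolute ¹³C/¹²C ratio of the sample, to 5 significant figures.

R_sample = R_standard × (δ¹³C/1000 + 1)
R_sample = 0.01118000 × (-12.8/1000 + 1) = 0.01118000 × 0.987200
R_sample = 0.0110369

0.011037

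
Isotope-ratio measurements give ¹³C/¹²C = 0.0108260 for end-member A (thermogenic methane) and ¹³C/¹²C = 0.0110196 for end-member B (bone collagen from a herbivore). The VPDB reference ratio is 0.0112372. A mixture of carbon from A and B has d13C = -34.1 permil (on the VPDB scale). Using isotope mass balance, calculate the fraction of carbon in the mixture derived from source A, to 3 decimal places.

δ_A = (0.0108260/0.0112372 − 1)×1000 = (0.963407 − 1)×1000 = -36.593 permil
δ_B = (0.0110196/0.0112372 − 1)×1000 = (0.980636 − 1)×1000 = -19.364 permil
f_A = (δ_mix − δ_B)/(δ_A − δ_B) = (-34.1 − (-19.364))/(-36.593 − (-19.364))
f_A = -14.736 / -17.228 = 0.8553

0.855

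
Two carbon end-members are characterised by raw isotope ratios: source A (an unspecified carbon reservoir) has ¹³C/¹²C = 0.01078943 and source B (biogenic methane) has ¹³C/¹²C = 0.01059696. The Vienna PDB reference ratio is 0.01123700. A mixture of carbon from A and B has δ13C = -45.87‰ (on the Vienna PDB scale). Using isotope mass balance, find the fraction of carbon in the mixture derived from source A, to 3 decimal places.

0.647

δ_A = (0.01078943/0.01123700 − 1)×1000 = (0.960170 − 1)×1000 = -39.830‰
δ_B = (0.01059696/0.01123700 − 1)×1000 = (0.943042 − 1)×1000 = -56.958‰
f_A = (δ_mix − δ_B)/(δ_A − δ_B) = (-45.87 − (-56.958))/(-39.830 − (-56.958))
f_A = 11.088 / 17.128 = 0.6474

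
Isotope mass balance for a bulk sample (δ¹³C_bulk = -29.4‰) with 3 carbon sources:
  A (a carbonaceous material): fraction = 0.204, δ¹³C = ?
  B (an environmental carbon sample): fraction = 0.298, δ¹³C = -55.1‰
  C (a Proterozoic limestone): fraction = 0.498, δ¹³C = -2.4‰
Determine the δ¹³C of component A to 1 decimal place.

Isotope mass balance: δ_bulk = Σ fᵢ·δᵢ.
-29.4 = 0.204×δ_A + 0.298×(-55.1) + 0.498×(-2.4)
0.204·δ_A = -29.4 − (-17.615) = -11.785
δ_A = -11.785 / 0.204 = -57.77‰

-57.8‰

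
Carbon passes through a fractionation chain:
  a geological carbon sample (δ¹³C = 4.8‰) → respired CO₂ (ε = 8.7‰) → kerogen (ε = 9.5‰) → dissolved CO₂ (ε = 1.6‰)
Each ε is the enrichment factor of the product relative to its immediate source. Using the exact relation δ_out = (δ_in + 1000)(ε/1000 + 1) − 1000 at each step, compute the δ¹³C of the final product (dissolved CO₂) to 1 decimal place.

step 1: δ = (4.80 + 1000)·(8.7/1000 + 1) − 1000 = 13.54‰
step 2: δ = (13.54 + 1000)·(9.5/1000 + 1) − 1000 = 23.17‰
step 3: δ = (23.17 + 1000)·(1.6/1000 + 1) − 1000 = 24.81‰

24.8‰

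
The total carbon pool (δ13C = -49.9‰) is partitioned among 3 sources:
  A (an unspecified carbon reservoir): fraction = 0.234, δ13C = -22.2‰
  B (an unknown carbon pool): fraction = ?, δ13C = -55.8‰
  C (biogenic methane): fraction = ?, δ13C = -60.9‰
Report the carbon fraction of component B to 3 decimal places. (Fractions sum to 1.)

0.381

Let f_B and f_C be the unknown fractions; fractions sum to 1 so f_B + f_C = 0.766.
Mass balance: Σ fᵢ·δᵢ = δ_bulk ⇒ f_B·(-55.8) + f_C·(-60.9) = -49.9 − (-5.195) = -44.705
Substitute f_C = 0.766 − f_B:
f_B·(-55.8 − -60.9) = -44.705 − 0.766×(-60.9) = 1.944
f_B = 1.944 / 5.1 = 0.3812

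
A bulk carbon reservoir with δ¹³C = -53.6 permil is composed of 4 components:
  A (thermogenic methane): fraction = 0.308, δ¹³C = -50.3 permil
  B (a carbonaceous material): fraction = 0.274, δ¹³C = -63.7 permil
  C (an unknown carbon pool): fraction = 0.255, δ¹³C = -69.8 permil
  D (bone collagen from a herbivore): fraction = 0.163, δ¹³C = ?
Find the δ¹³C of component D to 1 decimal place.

Isotope mass balance: δ_bulk = Σ fᵢ·δᵢ.
-53.6 = 0.308×(-50.3) + 0.274×(-63.7) + 0.255×(-69.8) + 0.163×δ_D
0.163·δ_D = -53.6 − (-50.745) = -2.855
δ_D = -2.855 / 0.163 = -17.51 permil

-17.5 permil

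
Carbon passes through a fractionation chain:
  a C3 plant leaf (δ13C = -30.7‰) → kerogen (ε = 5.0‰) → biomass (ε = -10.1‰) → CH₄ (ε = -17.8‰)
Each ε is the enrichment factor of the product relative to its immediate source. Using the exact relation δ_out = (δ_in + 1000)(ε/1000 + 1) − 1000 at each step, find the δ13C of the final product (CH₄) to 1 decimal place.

-52.9‰

step 1: δ = (-30.70 + 1000)·(5.0/1000 + 1) − 1000 = -25.85‰
step 2: δ = (-25.85 + 1000)·(-10.1/1000 + 1) − 1000 = -35.69‰
step 3: δ = (-35.69 + 1000)·(-17.8/1000 + 1) − 1000 = -52.86‰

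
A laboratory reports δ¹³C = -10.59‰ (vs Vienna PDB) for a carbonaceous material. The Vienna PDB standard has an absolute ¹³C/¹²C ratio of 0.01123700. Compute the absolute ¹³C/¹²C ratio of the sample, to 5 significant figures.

0.011118

R_sample = R_standard × (δ¹³C/1000 + 1)
R_sample = 0.01123700 × (-10.59/1000 + 1) = 0.01123700 × 0.989410
R_sample = 0.0111180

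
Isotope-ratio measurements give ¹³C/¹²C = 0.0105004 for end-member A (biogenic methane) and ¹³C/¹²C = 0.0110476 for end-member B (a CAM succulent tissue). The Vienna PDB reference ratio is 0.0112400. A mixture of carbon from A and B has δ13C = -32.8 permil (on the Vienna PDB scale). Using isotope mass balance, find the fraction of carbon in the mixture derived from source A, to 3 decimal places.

δ_A = (0.0105004/0.0112400 − 1)×1000 = (0.934199 − 1)×1000 = -65.801 permil
δ_B = (0.0110476/0.0112400 − 1)×1000 = (0.982883 − 1)×1000 = -17.117 permil
f_A = (δ_mix − δ_B)/(δ_A − δ_B) = (-32.8 − (-17.117))/(-65.801 − (-17.117))
f_A = -15.683 / -48.683 = 0.3221

0.322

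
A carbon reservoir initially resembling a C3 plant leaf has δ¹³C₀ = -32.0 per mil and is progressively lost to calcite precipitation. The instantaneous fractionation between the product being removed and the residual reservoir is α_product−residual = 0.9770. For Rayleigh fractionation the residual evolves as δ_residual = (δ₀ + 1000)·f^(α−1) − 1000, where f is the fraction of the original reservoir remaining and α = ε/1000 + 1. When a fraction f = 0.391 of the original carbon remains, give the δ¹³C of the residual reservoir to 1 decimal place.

-10.9 per mil

Rayleigh residual: δ_res = (δ₀ + 1000)·f^(α−1) − 1000
α − 1 = -0.02300
f^(α−1) = 0.391^(-0.02300) = 1.021833
δ_res = (-32.0 + 1000) × 1.021833 − 1000 = 989.134 − 1000 = -10.87 per mil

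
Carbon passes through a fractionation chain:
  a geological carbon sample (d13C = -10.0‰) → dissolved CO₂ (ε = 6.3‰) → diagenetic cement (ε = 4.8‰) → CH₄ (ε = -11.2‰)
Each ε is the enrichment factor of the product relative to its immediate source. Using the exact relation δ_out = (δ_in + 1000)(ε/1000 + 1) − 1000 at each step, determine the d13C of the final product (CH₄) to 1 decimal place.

-10.2‰

step 1: δ = (-10.00 + 1000)·(6.3/1000 + 1) − 1000 = -3.76‰
step 2: δ = (-3.76 + 1000)·(4.8/1000 + 1) − 1000 = 1.02‰
step 3: δ = (1.02 + 1000)·(-11.2/1000 + 1) − 1000 = -10.19‰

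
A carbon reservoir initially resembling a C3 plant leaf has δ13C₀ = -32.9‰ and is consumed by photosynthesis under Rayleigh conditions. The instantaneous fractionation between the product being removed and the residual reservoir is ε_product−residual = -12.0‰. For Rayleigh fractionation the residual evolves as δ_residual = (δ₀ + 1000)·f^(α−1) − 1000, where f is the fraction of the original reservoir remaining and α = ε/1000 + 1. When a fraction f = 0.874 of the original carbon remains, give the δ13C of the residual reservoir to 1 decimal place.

-31.3‰

Rayleigh residual: δ_res = (δ₀ + 1000)·f^(α−1) − 1000
α = ε/1000 + 1 = 0.98800, so α − 1 = -0.01200
f^(α−1) = 0.874^(-0.01200) = 1.001617
δ_res = (-32.9 + 1000) × 1.001617 − 1000 = 968.664 − 1000 = -31.34‰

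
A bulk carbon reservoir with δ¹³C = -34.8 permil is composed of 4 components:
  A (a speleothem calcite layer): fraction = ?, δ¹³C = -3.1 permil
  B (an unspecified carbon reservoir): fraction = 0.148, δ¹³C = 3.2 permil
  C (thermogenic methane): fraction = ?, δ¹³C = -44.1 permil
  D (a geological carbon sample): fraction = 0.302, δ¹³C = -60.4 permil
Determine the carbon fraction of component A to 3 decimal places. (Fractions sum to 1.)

0.176

Let f_A and f_C be the unknown fractions; fractions sum to 1 so f_A + f_C = 0.550.
Mass balance: Σ fᵢ·δᵢ = δ_bulk ⇒ f_A·(-3.1) + f_C·(-44.1) = -34.8 − (-17.767) = -17.033
Substitute f_C = 0.550 − f_A:
f_A·(-3.1 − -44.1) = -17.033 − 0.550×(-44.1) = 7.222
f_A = 7.222 / 41.0 = 0.1762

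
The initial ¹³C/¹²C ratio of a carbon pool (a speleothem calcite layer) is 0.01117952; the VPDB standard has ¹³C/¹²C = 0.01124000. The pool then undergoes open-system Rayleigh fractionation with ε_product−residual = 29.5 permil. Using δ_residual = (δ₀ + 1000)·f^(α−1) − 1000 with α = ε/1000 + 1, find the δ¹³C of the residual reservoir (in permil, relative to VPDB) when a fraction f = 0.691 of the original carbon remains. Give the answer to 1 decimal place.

-16.2 permil

δ₀ = (0.01117952/0.01124000 − 1)×1000 = (0.994619 − 1)×1000 = -5.381 permil
α − 1 = ε/1000 = 0.0295
f^(α−1) = 0.691^(0.0295) = 0.989156
δ_res = (-5.381 + 1000) × 0.989156 − 1000 = 983.833 − 1000 = -16.17 permil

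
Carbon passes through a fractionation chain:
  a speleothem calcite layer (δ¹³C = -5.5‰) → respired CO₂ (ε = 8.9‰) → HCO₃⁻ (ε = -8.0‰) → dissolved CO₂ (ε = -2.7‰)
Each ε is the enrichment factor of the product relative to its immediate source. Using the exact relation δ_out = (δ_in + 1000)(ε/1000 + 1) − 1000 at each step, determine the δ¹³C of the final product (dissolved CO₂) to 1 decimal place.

-7.4‰

step 1: δ = (-5.50 + 1000)·(8.9/1000 + 1) − 1000 = 3.35‰
step 2: δ = (3.35 + 1000)·(-8.0/1000 + 1) − 1000 = -4.68‰
step 3: δ = (-4.68 + 1000)·(-2.7/1000 + 1) − 1000 = -7.36‰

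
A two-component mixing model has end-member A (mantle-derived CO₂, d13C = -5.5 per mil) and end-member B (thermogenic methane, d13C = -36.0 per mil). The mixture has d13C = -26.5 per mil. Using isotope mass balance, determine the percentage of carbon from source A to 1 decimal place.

31.1%

δ_mix = f_A·δ_A + (1 − f_A)·δ_B  ⇒  f_A = (δ_mix − δ_B)/(δ_A − δ_B)
f_A = (-26.5 − (-36.0)) / (-5.5 − (-36.0))
f_A = 9.5 / 30.5 = 0.3115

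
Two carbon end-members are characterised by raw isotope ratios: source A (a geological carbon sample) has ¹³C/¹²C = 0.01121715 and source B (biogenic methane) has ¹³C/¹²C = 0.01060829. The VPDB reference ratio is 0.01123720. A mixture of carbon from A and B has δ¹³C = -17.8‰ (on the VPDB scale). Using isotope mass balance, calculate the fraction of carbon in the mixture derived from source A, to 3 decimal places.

δ_A = (0.01121715/0.01123720 − 1)×1000 = (0.998216 − 1)×1000 = -1.784‰
δ_B = (0.01060829/0.01123720 − 1)×1000 = (0.944033 − 1)×1000 = -55.967‰
f_A = (δ_mix − δ_B)/(δ_A − δ_B) = (-17.8 − (-55.967))/(-1.784 − (-55.967))
f_A = 38.167 / 54.183 = 0.7044

0.704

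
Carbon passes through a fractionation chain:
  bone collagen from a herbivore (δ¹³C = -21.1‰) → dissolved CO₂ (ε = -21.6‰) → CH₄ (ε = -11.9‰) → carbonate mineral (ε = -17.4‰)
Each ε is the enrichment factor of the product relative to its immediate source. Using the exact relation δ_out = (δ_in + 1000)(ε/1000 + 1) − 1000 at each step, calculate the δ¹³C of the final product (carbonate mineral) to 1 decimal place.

step 1: δ = (-21.10 + 1000)·(-21.6/1000 + 1) − 1000 = -42.24‰
step 2: δ = (-42.24 + 1000)·(-11.9/1000 + 1) − 1000 = -53.64‰
step 3: δ = (-53.64 + 1000)·(-17.4/1000 + 1) − 1000 = -70.11‰

-70.1‰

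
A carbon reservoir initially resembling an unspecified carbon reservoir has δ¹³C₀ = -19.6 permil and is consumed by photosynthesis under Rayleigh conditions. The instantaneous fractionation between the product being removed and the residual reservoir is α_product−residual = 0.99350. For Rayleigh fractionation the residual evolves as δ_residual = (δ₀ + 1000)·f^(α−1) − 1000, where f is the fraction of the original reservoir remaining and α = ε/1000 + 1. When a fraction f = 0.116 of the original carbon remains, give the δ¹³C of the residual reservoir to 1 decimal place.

-5.8 permil

Rayleigh residual: δ_res = (δ₀ + 1000)·f^(α−1) − 1000
α − 1 = -0.00650
f^(α−1) = 0.116^(-0.00650) = 1.014101
δ_res = (-19.6 + 1000) × 1.014101 − 1000 = 994.224 − 1000 = -5.78 permil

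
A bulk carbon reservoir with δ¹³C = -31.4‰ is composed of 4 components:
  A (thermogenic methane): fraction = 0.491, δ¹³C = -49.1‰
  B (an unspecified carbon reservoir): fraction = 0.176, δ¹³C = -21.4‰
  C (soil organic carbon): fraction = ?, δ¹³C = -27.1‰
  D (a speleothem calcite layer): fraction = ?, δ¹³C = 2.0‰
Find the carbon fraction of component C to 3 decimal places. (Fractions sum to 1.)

Let f_C and f_D be the unknown fractions; fractions sum to 1 so f_C + f_D = 0.333.
Mass balance: Σ fᵢ·δᵢ = δ_bulk ⇒ f_C·(-27.1) + f_D·(2.0) = -31.4 − (-27.875) = -3.525
Substitute f_D = 0.333 − f_C:
f_C·(-27.1 − 2.0) = -3.525 − 0.333×(2.0) = -4.191
f_C = -4.191 / -29.1 = 0.1440

0.144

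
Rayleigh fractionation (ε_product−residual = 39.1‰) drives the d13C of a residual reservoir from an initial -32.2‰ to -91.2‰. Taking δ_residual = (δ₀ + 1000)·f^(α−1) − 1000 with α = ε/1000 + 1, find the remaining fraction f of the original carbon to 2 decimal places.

α − 1 = ε/1000 = 0.0391
(δ_res + 1000)/(δ₀ + 1000) = (-91.2 + 1000)/(-32.2 + 1000) = 908.8/967.8 = 0.939037
f = 0.939037^(1/0.0391) = exp(ln(0.939037)/0.0391) = exp(-0.06290/0.0391)
f = exp(-1.6087) = 0.2001

0.20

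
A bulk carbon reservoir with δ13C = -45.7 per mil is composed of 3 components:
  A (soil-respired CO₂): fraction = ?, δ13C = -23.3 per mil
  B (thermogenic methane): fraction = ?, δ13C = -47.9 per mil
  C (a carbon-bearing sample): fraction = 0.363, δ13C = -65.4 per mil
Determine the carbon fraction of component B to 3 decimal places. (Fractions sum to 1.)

Let f_B and f_A be the unknown fractions; fractions sum to 1 so f_B + f_A = 0.637.
Mass balance: Σ fᵢ·δᵢ = δ_bulk ⇒ f_B·(-47.9) + f_A·(-23.3) = -45.7 − (-23.740) = -21.960
Substitute f_A = 0.637 − f_B:
f_B·(-47.9 − -23.3) = -21.960 − 0.637×(-23.3) = -7.118
f_B = -7.118 / -24.6 = 0.2893

0.289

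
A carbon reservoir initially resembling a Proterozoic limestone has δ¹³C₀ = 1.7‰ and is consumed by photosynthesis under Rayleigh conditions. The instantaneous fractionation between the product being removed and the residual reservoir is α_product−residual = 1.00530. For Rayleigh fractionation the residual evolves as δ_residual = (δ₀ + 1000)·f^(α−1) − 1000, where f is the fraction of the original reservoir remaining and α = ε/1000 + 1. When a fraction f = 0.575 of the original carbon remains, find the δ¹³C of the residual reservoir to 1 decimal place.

Rayleigh residual: δ_res = (δ₀ + 1000)·f^(α−1) − 1000
α − 1 = 0.00530
f^(α−1) = 0.575^(0.00530) = 0.997071
δ_res = (1.7 + 1000) × 0.997071 − 1000 = 998.766 − 1000 = -1.23‰

-1.2‰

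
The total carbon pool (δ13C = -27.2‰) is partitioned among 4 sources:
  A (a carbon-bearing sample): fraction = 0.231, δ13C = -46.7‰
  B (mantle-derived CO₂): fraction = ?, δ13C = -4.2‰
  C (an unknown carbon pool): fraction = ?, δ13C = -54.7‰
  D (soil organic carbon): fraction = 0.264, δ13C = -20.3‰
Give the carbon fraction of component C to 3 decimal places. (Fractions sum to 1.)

Let f_C and f_B be the unknown fractions; fractions sum to 1 so f_C + f_B = 0.505.
Mass balance: Σ fᵢ·δᵢ = δ_bulk ⇒ f_C·(-54.7) + f_B·(-4.2) = -27.2 − (-16.147) = -11.053
Substitute f_B = 0.505 − f_C:
f_C·(-54.7 − -4.2) = -11.053 − 0.505×(-4.2) = -8.932
f_C = -8.932 / -50.5 = 0.1769

0.177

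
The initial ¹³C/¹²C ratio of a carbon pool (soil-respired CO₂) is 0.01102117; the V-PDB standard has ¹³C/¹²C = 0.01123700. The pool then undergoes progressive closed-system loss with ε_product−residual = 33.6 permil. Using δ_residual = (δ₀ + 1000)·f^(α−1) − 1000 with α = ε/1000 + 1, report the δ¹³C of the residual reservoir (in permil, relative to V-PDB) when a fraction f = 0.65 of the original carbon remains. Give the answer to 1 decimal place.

-33.3 permil

δ₀ = (0.01102117/0.01123700 − 1)×1000 = (0.980793 − 1)×1000 = -19.207 permil
α − 1 = ε/1000 = 0.0336
f^(α−1) = 0.65^(0.0336) = 0.985630
δ_res = (-19.207 + 1000) × 0.985630 − 1000 = 966.699 − 1000 = -33.30 permil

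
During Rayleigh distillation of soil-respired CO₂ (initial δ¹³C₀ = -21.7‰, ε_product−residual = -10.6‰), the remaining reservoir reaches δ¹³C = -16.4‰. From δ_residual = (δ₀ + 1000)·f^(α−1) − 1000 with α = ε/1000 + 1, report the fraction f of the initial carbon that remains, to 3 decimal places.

0.601

α − 1 = ε/1000 = -0.0106
(δ_res + 1000)/(δ₀ + 1000) = (-16.4 + 1000)/(-21.7 + 1000) = 983.6/978.3 = 1.005418
f = 1.005418^(1/-0.0106) = exp(ln(1.005418)/-0.0106) = exp(0.00540/-0.0106)
f = exp(-0.5097) = 0.6007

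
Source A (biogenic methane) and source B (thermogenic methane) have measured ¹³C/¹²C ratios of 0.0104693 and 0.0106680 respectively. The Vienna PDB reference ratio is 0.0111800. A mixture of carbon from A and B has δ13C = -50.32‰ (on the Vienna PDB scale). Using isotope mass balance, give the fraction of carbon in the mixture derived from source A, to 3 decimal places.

0.255

δ_A = (0.0104693/0.0111800 − 1)×1000 = (0.936431 − 1)×1000 = -63.569‰
δ_B = (0.0106680/0.0111800 − 1)×1000 = (0.954204 − 1)×1000 = -45.796‰
f_A = (δ_mix − δ_B)/(δ_A − δ_B) = (-50.32 − (-45.796))/(-63.569 − (-45.796))
f_A = -4.524 / -17.773 = 0.2545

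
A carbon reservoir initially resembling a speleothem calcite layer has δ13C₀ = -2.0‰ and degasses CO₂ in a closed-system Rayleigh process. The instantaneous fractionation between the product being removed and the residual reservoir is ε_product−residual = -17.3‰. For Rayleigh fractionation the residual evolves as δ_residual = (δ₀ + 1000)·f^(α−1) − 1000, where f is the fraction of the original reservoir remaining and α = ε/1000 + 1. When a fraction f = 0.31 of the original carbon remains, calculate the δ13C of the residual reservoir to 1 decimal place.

18.4‰

Rayleigh residual: δ_res = (δ₀ + 1000)·f^(α−1) − 1000
α = ε/1000 + 1 = 0.98270, so α − 1 = -0.01730
f^(α−1) = 0.31^(-0.01730) = 1.020468
δ_res = (-2.0 + 1000) × 1.020468 − 1000 = 1018.427 − 1000 = 18.43‰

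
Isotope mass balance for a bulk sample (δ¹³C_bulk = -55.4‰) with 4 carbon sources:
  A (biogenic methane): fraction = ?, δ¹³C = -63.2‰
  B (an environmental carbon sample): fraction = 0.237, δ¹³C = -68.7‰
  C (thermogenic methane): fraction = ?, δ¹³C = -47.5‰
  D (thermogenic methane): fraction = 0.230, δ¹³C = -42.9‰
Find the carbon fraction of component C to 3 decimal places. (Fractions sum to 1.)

Let f_C and f_A be the unknown fractions; fractions sum to 1 so f_C + f_A = 0.533.
Mass balance: Σ fᵢ·δᵢ = δ_bulk ⇒ f_C·(-47.5) + f_A·(-63.2) = -55.4 − (-26.149) = -29.251
Substitute f_A = 0.533 − f_C:
f_C·(-47.5 − -63.2) = -29.251 − 0.533×(-63.2) = 4.435
f_C = 4.435 / 15.7 = 0.2825

0.282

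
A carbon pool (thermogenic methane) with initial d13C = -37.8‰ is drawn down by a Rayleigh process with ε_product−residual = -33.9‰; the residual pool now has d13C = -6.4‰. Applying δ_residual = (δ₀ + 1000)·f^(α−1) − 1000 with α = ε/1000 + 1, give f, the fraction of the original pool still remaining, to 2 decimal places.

0.39

α − 1 = ε/1000 = -0.0339
(δ_res + 1000)/(δ₀ + 1000) = (-6.4 + 1000)/(-37.8 + 1000) = 993.6/962.2 = 1.032634
f = 1.032634^(1/-0.0339) = exp(ln(1.032634)/-0.0339) = exp(0.03211/-0.0339)
f = exp(-0.9473) = 0.3878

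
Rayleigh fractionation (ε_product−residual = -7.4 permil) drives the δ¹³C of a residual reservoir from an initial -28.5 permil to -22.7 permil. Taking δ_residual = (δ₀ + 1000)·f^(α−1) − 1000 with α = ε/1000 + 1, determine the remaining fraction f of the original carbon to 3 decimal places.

0.447

α − 1 = ε/1000 = -0.0074
(δ_res + 1000)/(δ₀ + 1000) = (-22.7 + 1000)/(-28.5 + 1000) = 977.3/971.5 = 1.005970
f = 1.005970^(1/-0.0074) = exp(ln(1.005970)/-0.0074) = exp(0.00595/-0.0074)
f = exp(-0.8044) = 0.4474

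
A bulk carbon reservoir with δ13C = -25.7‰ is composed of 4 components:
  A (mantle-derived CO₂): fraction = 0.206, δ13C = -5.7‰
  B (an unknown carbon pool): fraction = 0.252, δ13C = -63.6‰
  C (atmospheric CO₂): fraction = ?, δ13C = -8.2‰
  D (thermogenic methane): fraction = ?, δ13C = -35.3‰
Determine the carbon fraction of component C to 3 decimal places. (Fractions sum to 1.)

0.392

Let f_C and f_D be the unknown fractions; fractions sum to 1 so f_C + f_D = 0.542.
Mass balance: Σ fᵢ·δᵢ = δ_bulk ⇒ f_C·(-8.2) + f_D·(-35.3) = -25.7 − (-17.201) = -8.499
Substitute f_D = 0.542 − f_C:
f_C·(-8.2 − -35.3) = -8.499 − 0.542×(-35.3) = 10.634
f_C = 10.634 / 27.1 = 0.3924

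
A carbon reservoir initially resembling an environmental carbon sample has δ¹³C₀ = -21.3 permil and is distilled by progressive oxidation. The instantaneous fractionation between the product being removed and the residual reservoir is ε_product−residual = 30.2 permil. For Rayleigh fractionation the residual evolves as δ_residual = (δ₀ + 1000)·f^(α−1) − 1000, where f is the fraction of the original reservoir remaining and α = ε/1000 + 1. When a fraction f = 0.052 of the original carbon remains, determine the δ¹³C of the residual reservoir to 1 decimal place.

-104.9 permil

Rayleigh residual: δ_res = (δ₀ + 1000)·f^(α−1) − 1000
α = ε/1000 + 1 = 1.03020, so α − 1 = 0.03020
f^(α−1) = 0.052^(0.03020) = 0.914583
δ_res = (-21.3 + 1000) × 0.914583 − 1000 = 895.103 − 1000 = -104.90 permil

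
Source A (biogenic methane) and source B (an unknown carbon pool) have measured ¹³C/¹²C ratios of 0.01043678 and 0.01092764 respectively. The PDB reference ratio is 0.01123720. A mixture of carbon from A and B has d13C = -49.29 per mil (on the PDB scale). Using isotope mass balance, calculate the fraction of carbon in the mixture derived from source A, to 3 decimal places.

0.498

δ_A = (0.01043678/0.01123720 − 1)×1000 = (0.928771 − 1)×1000 = -71.229 per mil
δ_B = (0.01092764/0.01123720 − 1)×1000 = (0.972452 − 1)×1000 = -27.548 per mil
f_A = (δ_mix − δ_B)/(δ_A − δ_B) = (-49.29 − (-27.548))/(-71.229 − (-27.548))
f_A = -21.742 / -43.682 = 0.4977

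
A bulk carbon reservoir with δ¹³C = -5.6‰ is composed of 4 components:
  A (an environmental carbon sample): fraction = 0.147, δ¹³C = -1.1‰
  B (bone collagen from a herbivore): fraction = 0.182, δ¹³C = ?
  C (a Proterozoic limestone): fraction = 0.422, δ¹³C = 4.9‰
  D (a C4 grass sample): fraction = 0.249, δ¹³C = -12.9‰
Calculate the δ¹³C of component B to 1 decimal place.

Isotope mass balance: δ_bulk = Σ fᵢ·δᵢ.
-5.6 = 0.147×(-1.1) + 0.182×δ_B + 0.422×(4.9) + 0.249×(-12.9)
0.182·δ_B = -5.6 − (-1.306) = -4.294
δ_B = -4.294 / 0.182 = -23.59‰

-23.6‰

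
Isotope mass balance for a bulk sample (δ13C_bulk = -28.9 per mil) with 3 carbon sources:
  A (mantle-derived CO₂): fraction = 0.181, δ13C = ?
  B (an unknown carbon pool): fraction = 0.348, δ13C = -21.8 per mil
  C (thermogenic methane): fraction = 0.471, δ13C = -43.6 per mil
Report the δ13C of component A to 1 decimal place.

-4.3 per mil

Isotope mass balance: δ_bulk = Σ fᵢ·δᵢ.
-28.9 = 0.181×δ_A + 0.348×(-21.8) + 0.471×(-43.6)
0.181·δ_A = -28.9 − (-28.122) = -0.778
δ_A = -0.778 / 0.181 = -4.30 per mil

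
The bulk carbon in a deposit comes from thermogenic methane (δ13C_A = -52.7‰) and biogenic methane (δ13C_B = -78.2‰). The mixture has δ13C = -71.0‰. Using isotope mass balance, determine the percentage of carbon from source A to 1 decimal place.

28.2%

δ_mix = f_A·δ_A + (1 − f_A)·δ_B  ⇒  f_A = (δ_mix − δ_B)/(δ_A − δ_B)
f_A = (-71.0 − (-78.2)) / (-52.7 − (-78.2))
f_A = 7.2 / 25.5 = 0.2824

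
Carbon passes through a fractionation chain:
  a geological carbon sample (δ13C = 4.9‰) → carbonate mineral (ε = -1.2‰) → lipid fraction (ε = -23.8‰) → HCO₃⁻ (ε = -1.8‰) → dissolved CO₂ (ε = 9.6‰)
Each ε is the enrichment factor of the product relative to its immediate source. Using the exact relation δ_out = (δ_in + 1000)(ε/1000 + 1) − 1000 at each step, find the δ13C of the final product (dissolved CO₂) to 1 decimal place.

-12.6‰

step 1: δ = (4.90 + 1000)·(-1.2/1000 + 1) − 1000 = 3.69‰
step 2: δ = (3.69 + 1000)·(-23.8/1000 + 1) − 1000 = -20.19‰
step 3: δ = (-20.19 + 1000)·(-1.8/1000 + 1) − 1000 = -21.96‰
step 4: δ = (-21.96 + 1000)·(9.6/1000 + 1) − 1000 = -12.57‰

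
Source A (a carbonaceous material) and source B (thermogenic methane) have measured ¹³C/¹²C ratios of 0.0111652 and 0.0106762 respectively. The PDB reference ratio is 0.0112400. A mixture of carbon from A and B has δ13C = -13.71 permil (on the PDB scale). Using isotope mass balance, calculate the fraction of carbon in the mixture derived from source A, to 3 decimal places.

δ_A = (0.0111652/0.0112400 − 1)×1000 = (0.993345 − 1)×1000 = -6.655 permil
δ_B = (0.0106762/0.0112400 − 1)×1000 = (0.949840 − 1)×1000 = -50.160 permil
f_A = (δ_mix − δ_B)/(δ_A − δ_B) = (-13.71 − (-50.160))/(-6.655 − (-50.160))
f_A = 36.450 / 43.505 = 0.8378

0.838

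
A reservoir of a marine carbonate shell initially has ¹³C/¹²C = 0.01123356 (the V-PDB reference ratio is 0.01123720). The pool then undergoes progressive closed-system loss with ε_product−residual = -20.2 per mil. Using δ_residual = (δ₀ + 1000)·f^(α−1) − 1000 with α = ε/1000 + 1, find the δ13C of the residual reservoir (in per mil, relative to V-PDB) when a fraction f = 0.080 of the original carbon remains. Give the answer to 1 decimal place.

52.0 per mil

δ₀ = (0.01123356/0.01123720 − 1)×1000 = (0.999676 − 1)×1000 = -0.324 per mil
α − 1 = ε/1000 = -0.0202
f^(α−1) = 0.080^(-0.0202) = 1.052344
δ_res = (-0.324 + 1000) × 1.052344 − 1000 = 1052.003 − 1000 = 52.00 per mil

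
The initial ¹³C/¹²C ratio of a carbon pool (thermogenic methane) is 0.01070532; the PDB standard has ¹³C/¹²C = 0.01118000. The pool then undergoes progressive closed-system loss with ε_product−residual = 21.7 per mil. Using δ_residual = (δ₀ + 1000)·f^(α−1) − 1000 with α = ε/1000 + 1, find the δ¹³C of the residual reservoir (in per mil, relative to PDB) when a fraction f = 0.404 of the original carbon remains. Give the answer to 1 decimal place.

-61.1 per mil

δ₀ = (0.01070532/0.01118000 − 1)×1000 = (0.957542 − 1)×1000 = -42.458 per mil
α − 1 = ε/1000 = 0.0217
f^(α−1) = 0.404^(0.0217) = 0.980525
δ_res = (-42.458 + 1000) × 0.980525 − 1000 = 938.893 − 1000 = -61.11 per mil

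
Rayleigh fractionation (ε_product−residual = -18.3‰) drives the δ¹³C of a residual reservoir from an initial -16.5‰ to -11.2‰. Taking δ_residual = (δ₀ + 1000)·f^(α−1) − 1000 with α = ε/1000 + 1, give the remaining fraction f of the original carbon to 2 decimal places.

0.75

α − 1 = ε/1000 = -0.0183
(δ_res + 1000)/(δ₀ + 1000) = (-11.2 + 1000)/(-16.5 + 1000) = 988.8/983.5 = 1.005389
f = 1.005389^(1/-0.0183) = exp(ln(1.005389)/-0.0183) = exp(0.00537/-0.0183)
f = exp(-0.2937) = 0.7455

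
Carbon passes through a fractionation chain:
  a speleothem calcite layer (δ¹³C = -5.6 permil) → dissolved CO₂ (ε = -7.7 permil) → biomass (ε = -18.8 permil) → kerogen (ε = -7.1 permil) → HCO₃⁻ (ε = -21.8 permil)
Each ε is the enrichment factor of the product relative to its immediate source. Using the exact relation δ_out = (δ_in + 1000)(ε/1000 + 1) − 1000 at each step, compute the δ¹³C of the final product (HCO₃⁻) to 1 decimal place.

-59.6 permil

step 1: δ = (-5.60 + 1000)·(-7.7/1000 + 1) − 1000 = -13.26 permil
step 2: δ = (-13.26 + 1000)·(-18.8/1000 + 1) − 1000 = -31.81 permil
step 3: δ = (-31.81 + 1000)·(-7.1/1000 + 1) − 1000 = -38.68 permil
step 4: δ = (-38.68 + 1000)·(-21.8/1000 + 1) − 1000 = -59.64 permil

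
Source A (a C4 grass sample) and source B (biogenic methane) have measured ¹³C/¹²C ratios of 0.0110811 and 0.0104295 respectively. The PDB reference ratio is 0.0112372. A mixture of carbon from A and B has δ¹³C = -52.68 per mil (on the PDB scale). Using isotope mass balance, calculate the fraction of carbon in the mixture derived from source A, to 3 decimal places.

0.331

δ_A = (0.0110811/0.0112372 − 1)×1000 = (0.986109 − 1)×1000 = -13.891 per mil
δ_B = (0.0104295/0.0112372 − 1)×1000 = (0.928123 − 1)×1000 = -71.877 per mil
f_A = (δ_mix − δ_B)/(δ_A − δ_B) = (-52.68 − (-71.877))/(-13.891 − (-71.877))
f_A = 19.197 / 57.986 = 0.3311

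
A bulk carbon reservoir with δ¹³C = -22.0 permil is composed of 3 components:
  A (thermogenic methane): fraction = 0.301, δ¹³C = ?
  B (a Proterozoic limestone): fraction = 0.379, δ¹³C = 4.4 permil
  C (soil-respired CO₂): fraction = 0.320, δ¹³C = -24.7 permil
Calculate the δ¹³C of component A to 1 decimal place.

-52.4 permil

Isotope mass balance: δ_bulk = Σ fᵢ·δᵢ.
-22.0 = 0.301×δ_A + 0.379×(4.4) + 0.320×(-24.7)
0.301·δ_A = -22.0 − (-6.236) = -15.764
δ_A = -15.764 / 0.301 = -52.37 permil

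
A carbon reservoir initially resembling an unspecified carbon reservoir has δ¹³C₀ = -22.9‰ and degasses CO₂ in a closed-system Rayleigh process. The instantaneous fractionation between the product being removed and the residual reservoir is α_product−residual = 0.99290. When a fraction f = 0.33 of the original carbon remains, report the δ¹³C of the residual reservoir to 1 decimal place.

-15.2‰

Rayleigh residual: δ_res = (δ₀ + 1000)·f^(α−1) − 1000
α − 1 = -0.00710
f^(α−1) = 0.33^(-0.00710) = 1.007903
δ_res = (-22.9 + 1000) × 1.007903 − 1000 = 984.822 − 1000 = -15.18‰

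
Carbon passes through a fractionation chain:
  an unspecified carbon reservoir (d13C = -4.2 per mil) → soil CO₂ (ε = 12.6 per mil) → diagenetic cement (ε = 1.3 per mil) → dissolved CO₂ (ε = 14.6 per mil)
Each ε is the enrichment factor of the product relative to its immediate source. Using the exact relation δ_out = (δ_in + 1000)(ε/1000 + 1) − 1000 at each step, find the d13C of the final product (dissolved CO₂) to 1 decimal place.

step 1: δ = (-4.20 + 1000)·(12.6/1000 + 1) − 1000 = 8.35 per mil
step 2: δ = (8.35 + 1000)·(1.3/1000 + 1) − 1000 = 9.66 per mil
step 3: δ = (9.66 + 1000)·(14.6/1000 + 1) − 1000 = 24.40 per mil

24.4 per mil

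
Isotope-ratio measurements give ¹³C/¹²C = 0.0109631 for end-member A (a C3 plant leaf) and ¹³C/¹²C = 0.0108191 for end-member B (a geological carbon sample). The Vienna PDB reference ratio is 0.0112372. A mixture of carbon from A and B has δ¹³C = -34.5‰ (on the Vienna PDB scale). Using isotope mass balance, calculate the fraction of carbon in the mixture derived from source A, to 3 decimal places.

δ_A = (0.0109631/0.0112372 − 1)×1000 = (0.975608 − 1)×1000 = -24.392‰
δ_B = (0.0108191/0.0112372 − 1)×1000 = (0.962793 − 1)×1000 = -37.207‰
f_A = (δ_mix − δ_B)/(δ_A − δ_B) = (-34.5 − (-37.207))/(-24.392 − (-37.207))
f_A = 2.707 / 12.815 = 0.2112

0.211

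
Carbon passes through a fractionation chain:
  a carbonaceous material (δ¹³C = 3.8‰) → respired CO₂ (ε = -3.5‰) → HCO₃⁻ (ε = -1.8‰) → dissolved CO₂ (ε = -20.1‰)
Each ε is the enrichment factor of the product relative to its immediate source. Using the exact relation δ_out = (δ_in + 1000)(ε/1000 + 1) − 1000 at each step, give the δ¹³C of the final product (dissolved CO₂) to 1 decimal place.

step 1: δ = (3.80 + 1000)·(-3.5/1000 + 1) − 1000 = 0.29‰
step 2: δ = (0.29 + 1000)·(-1.8/1000 + 1) − 1000 = -1.51‰
step 3: δ = (-1.51 + 1000)·(-20.1/1000 + 1) − 1000 = -21.58‰

-21.6‰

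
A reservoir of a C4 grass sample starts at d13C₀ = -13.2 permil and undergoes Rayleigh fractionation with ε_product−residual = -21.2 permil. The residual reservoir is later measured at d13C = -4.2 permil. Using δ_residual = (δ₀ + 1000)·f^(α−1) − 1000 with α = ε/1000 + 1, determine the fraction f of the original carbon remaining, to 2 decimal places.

α − 1 = ε/1000 = -0.0212
(δ_res + 1000)/(δ₀ + 1000) = (-4.2 + 1000)/(-13.2 + 1000) = 995.8/986.8 = 1.009120
f = 1.009120^(1/-0.0212) = exp(ln(1.009120)/-0.0212) = exp(0.00908/-0.0212)
f = exp(-0.4283) = 0.6516

0.65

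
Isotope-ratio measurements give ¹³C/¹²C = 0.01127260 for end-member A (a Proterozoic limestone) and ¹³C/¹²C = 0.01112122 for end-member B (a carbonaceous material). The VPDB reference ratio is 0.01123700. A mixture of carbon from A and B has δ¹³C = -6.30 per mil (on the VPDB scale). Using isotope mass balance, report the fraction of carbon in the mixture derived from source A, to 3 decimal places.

δ_A = (0.01127260/0.01123700 − 1)×1000 = (1.003168 − 1)×1000 = 3.168 per mil
δ_B = (0.01112122/0.01123700 − 1)×1000 = (0.989697 − 1)×1000 = -10.303 per mil
f_A = (δ_mix − δ_B)/(δ_A − δ_B) = (-6.30 − (-10.303))/(3.168 − (-10.303))
f_A = 4.003 / 13.472 = 0.2972

0.297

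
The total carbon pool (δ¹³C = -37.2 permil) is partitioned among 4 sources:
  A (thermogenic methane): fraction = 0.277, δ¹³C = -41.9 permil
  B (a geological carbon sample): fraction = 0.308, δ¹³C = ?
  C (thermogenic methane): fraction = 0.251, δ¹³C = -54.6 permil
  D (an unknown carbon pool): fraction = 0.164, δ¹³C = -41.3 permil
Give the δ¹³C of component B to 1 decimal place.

-16.6 permil

Isotope mass balance: δ_bulk = Σ fᵢ·δᵢ.
-37.2 = 0.277×(-41.9) + 0.308×δ_B + 0.251×(-54.6) + 0.164×(-41.3)
0.308·δ_B = -37.2 − (-32.084) = -5.116
δ_B = -5.116 / 0.308 = -16.61 permil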